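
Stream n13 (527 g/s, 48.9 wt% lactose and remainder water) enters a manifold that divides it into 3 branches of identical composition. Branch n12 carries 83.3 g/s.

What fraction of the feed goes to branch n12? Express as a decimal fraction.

Fraction to n12 = 83.3/527 = 0.1581.

0.158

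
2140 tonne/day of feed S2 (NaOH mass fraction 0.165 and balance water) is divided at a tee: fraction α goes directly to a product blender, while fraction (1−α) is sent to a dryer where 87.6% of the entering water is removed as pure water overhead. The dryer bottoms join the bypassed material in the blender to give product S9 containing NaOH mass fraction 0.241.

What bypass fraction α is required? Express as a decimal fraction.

All 2140×0.165 = 353.1 tonne/day of NaOH reaches S9, so S9 = 353.1/0.241 = 1465.1 tonne/day and vapour = 674.85 tonne/day.
The evaporator receives (1−α)·2140 of feed at 0.835 water and removes 0.876 of that water:
0.876×0.835×(1−α)×2140 = 674.85
(1−α) = 674.85/1565.3 = 0.4311;  α = 0.5689.

0.569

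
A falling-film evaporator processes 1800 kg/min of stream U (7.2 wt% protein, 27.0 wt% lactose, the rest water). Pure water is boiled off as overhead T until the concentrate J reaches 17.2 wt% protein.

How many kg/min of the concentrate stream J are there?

753.5 kg/min

protein is conserved: 1800×0.072 = 129.6 kg/min all reports to the concentrate.
Concentrate = 129.6/(target fraction) = 753.49 kg/min.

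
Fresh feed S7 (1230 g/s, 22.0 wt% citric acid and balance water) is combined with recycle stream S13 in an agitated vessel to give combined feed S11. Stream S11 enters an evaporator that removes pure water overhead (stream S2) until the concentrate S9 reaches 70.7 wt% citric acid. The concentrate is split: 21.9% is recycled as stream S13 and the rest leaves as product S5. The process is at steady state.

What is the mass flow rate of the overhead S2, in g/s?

Overall citric acid balance (none leaves overhead): citric acid in fresh feed = citric acid in product, i.e. 1230×0.220 = (1−0.219)·S9·0.707.
S9 = 270.6/(0.707×0.781) = 490.07 g/s.
Recycle S13 = 0.219×490.07 = 107.33 g/s.
Combined feed S11 = 1230 + 107.33 = 1337.3 g/s.
Overhead S2 = S11 − S9 = 1337.3 − 490.07 = 847.26 g/s.

847.3 g/s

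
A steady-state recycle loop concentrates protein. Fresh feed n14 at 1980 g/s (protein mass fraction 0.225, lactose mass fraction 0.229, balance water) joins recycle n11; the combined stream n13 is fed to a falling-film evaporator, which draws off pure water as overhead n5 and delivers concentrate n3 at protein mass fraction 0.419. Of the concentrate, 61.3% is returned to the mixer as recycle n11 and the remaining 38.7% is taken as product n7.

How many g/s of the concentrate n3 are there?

2747 g/s

Overall protein balance (none leaves overhead): protein in fresh feed = protein in product, i.e. 1980×0.225 = (1−0.613)·n3·0.419.
n3 = 445.5/(0.419×0.387) = 2747.4 g/s.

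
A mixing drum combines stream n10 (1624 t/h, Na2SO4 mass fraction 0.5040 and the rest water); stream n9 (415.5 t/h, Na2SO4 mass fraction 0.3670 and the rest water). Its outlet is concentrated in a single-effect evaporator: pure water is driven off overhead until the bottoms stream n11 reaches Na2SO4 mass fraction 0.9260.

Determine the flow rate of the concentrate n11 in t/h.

Na2SO4 entering = 1624×0.504 + 415.5×0.367 = 970.98 t/h.
All Na2SO4 reports to n11, so n11 = 970.98/0.926 = 1048.6 t/h.

1049 t/h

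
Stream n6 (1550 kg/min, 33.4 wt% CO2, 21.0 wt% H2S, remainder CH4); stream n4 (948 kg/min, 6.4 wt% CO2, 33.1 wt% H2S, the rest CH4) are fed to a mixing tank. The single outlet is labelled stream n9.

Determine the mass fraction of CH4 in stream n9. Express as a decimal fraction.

Total flow out = 1550 + 948 = 2498 kg/min.
CH4 in = 1550×0.456 + 948×0.605 = 1280.3 kg/min.
CH4 mass fraction in n9 = 1280.3/2498 = 0.513.

0.513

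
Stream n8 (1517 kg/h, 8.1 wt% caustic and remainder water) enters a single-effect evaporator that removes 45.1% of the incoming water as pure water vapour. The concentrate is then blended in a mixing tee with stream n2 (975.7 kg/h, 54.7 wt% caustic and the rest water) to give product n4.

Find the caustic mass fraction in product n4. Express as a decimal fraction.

Vapour removed = 0.451×0.919×1517 = 628.75 kg/h; concentrate = 888.25 kg/h.
caustic reaching the mixer = 122.88 (from concentrate) + 975.7×0.547 = 656.58 kg/h.
Product flow = 888.25 + 975.7 = 1864 kg/h; caustic fraction = 0.352.

0.352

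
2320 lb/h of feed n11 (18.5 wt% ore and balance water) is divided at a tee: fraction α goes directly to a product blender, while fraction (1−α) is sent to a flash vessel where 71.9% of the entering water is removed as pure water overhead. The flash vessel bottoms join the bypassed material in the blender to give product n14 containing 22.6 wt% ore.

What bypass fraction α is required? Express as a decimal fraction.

0.690

All 2320×0.185 = 429.2 lb/h of ore reaches n14, so n14 = 429.2/0.226 = 1899.1 lb/h and vapour = 420.88 lb/h.
The evaporator receives (1−α)·2320 of feed at 0.815 water and removes 0.719 of that water:
0.719×0.815×(1−α)×2320 = 420.88
(1−α) = 420.88/1359.5 = 0.3096;  α = 0.6904.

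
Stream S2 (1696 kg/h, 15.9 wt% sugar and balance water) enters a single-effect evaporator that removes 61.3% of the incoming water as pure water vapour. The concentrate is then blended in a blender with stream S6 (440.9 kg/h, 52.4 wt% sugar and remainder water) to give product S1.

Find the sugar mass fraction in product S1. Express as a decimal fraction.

0.397

Vapour removed = 0.613×0.841×1696 = 874.34 kg/h; concentrate = 821.66 kg/h.
sugar reaching the mixer = 269.66 (from concentrate) + 440.9×0.524 = 500.7 kg/h.
Product flow = 821.66 + 440.9 = 1262.6 kg/h; sugar fraction = 0.397.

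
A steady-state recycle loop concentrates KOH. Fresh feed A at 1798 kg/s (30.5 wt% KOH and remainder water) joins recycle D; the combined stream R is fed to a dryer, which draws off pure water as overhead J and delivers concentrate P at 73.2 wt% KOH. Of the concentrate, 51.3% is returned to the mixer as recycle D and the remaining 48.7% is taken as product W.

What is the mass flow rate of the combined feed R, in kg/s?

2587 kg/s

Overall KOH balance (none leaves overhead): KOH in fresh feed = KOH in product, i.e. 1798×0.305 = (1−0.513)·P·0.732.
P = 548.39/(0.732×0.487) = 1538.3 kg/s.
Recycle D = 0.513×1538.3 = 789.16 kg/s.
Combined feed R = 1798 + 789.16 = 2587.2 kg/s.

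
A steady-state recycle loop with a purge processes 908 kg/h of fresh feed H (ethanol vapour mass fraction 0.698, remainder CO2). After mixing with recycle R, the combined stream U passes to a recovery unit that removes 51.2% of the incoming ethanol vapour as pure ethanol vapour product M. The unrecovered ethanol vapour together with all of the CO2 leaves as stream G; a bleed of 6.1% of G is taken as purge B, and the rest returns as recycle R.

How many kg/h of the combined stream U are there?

5665 kg/h

CO2 enters only via H and leaves only via the purge: 908×0.302 = 0.061×(CO2 in G), and the recovery unit passes all CO2, so CO2 in U = CO2 in G = 4495.3 kg/h.
ethanol vapour in U: m_A = 908×0.698 + (1−0.061)·(1−0.512)·m_A, so m_A = 633.78/0.5418 = 1169.8 kg/h.
U = 1169.8 + 4495.3 = 5665.2 kg/h.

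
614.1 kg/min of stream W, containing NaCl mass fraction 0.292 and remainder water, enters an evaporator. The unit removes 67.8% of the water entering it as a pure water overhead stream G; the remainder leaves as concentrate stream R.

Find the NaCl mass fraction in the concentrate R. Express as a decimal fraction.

0.562

NaCl is not removed: 614.1×0.292 = 179.32 kg/min of NaCl enters R.
water entering = 614.1×0.708 = 434.78 kg/min; overhead removed = 0.678×434.78 = 294.78 kg/min.
Concentrate = 614.1 − 294.78 = 319.32 kg/min.
Mass fraction = 179.32/319.32 = 0.562.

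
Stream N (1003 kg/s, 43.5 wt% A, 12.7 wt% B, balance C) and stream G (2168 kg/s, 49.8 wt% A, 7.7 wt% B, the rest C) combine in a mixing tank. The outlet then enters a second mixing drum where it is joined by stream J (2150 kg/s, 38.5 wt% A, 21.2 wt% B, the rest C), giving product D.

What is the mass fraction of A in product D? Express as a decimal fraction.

Overall, product flow = 5321 kg/s.
A in = 1003×0.435 + 2168×0.498 + 2150×0.385 = 2343.7 kg/s.
A fraction in D = 0.4405.

0.4405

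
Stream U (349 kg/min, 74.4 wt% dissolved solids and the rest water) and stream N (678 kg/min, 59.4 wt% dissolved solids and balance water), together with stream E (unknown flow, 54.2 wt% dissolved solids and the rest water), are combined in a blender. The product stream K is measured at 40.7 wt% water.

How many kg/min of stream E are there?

Let E be the unknown flow. Total out = 1027 + E.
water balance: 364.61 + 0.458·E = 0.407·(1027 + E)
(0.458 − 0.407)·E = 0.407×1027 − 364.61 = 53.377
E = 53.377 / 0.051 = 1046.6 kg/min

1047 kg/min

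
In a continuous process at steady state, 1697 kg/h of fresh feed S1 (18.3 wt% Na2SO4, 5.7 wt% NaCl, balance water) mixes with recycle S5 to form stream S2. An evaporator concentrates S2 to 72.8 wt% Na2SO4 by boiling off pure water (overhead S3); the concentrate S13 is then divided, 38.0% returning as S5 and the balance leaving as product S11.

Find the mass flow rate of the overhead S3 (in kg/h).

Overall Na2SO4 balance (none leaves overhead): Na2SO4 in fresh feed = Na2SO4 in product, i.e. 1697×0.183 = (1−0.380)·S13·0.728.
S13 = 310.55/(0.728×0.620) = 688.03 kg/h.
Recycle S5 = 0.380×688.03 = 261.45 kg/h.
Combined feed S2 = 1697 + 261.45 = 1958.5 kg/h.
Overhead S3 = S2 − S13 = 1958.5 − 688.03 = 1270.4 kg/h.

1270 kg/h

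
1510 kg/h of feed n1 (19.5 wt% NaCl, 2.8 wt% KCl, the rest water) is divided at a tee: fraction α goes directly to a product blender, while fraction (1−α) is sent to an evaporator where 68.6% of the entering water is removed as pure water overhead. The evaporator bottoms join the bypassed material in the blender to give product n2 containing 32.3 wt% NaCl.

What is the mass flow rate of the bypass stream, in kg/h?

387.4 kg/h

All 1510×0.195 = 294.45 kg/h of NaCl reaches n2, so n2 = 294.45/0.323 = 911.61 kg/h and vapour = 598.39 kg/h.
The evaporator receives (1−α)·1510 of feed at 0.777 water and removes 0.686 of that water:
0.686×0.777×(1−α)×1510 = 598.39
(1−α) = 598.39/804.86 = 0.7435;  α = 0.2565.
Bypass flow = 0.2565×1510 = 387.36 kg/h.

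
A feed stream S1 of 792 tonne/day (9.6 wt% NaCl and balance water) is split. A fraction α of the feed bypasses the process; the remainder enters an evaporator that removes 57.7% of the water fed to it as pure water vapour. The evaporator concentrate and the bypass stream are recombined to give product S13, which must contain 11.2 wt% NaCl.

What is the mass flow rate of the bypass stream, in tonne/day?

All 792×0.096 = 76.032 tonne/day of NaCl reaches S13, so S13 = 76.032/0.112 = 678.86 tonne/day and vapour = 113.14 tonne/day.
The evaporator receives (1−α)·792 of feed at 0.904 water and removes 0.577 of that water:
0.577×0.904×(1−α)×792 = 113.14
(1−α) = 113.14/413.11 = 0.2739;  α = 0.7261.
Bypass flow = 0.7261×792 = 575.09 tonne/day.

575.1 tonne/day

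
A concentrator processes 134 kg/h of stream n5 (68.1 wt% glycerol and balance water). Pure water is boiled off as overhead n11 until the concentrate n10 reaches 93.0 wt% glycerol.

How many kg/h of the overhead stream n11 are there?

glycerol is conserved: 134×0.681 = 91.254 kg/h all reports to the concentrate.
Concentrate = 91.254/(target fraction) = 98.123 kg/h.
Overhead = 134 − 98.123 = 35.877 kg/h.

35.88 kg/h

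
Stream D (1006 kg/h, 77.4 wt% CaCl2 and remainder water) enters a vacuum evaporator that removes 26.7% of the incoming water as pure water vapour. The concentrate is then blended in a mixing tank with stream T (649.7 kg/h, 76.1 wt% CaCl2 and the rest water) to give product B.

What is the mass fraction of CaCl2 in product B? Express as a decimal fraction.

Vapour removed = 0.267×0.226×1006 = 60.704 kg/h; concentrate = 945.3 kg/h.
CaCl2 reaching the mixer = 778.64 (from concentrate) + 649.7×0.761 = 1273.1 kg/h.
Product flow = 945.3 + 649.7 = 1595 kg/h; CaCl2 fraction = 0.798.

0.798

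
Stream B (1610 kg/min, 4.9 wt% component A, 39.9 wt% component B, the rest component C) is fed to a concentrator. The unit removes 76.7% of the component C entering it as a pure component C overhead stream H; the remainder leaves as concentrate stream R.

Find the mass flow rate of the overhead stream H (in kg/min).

681.6 kg/min

component C entering = 1610×0.552 = 888.72 kg/min; overhead removed = 0.767×888.72 = 681.65 kg/min.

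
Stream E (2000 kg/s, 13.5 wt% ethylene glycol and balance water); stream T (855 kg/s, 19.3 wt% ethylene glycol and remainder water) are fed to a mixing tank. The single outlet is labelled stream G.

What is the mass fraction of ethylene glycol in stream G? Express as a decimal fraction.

0.152

Total flow out = 2000 + 855 = 2855 kg/s.
ethylene glycol in = 2000×0.135 + 855×0.193 = 435.01 kg/s.
ethylene glycol mass fraction in G = 435.01/2855 = 0.152.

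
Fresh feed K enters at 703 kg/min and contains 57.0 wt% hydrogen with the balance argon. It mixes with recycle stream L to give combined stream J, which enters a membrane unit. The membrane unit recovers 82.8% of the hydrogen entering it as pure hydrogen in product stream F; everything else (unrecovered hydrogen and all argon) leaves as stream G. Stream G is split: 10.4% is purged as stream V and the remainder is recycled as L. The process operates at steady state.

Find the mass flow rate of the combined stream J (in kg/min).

3380 kg/min

argon enters only via K and leaves only via the purge: 703×0.430 = 0.104×(argon in G), and the membrane unit passes all argon, so argon in J = argon in G = 2906.6 kg/min.
hydrogen in J: m_A = 703×0.570 + (1−0.104)·(1−0.828)·m_A, so m_A = 400.71/0.8459 = 473.72 kg/min.
J = 473.72 + 2906.6 = 3380.3 kg/min.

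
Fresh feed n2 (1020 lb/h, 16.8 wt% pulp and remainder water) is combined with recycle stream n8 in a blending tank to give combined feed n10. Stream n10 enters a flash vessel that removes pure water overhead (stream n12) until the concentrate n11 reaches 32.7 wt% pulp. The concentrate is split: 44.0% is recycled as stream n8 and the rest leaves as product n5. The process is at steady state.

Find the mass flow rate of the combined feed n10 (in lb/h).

Overall pulp balance (none leaves overhead): pulp in fresh feed = pulp in product, i.e. 1020×0.168 = (1−0.440)·n11·0.327.
n11 = 171.36/(0.327×0.560) = 935.78 lb/h.
Recycle n8 = 0.440×935.78 = 411.74 lb/h.
Combined feed n10 = 1020 + 411.74 = 1431.7 lb/h.

1432 lb/h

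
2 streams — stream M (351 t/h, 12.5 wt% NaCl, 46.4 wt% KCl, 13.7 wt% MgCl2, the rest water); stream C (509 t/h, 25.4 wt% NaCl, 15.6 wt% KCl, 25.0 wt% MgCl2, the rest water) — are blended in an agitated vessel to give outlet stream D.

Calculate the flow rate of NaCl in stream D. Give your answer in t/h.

NaCl out = NaCl in = 351×0.125 + 509×0.254 = 173.16 t/h.

173.2 t/h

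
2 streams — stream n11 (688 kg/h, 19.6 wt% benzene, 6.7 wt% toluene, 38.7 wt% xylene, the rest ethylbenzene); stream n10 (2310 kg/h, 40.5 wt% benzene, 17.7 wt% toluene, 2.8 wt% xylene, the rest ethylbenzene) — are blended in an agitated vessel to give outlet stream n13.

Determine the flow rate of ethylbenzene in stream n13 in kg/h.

1142 kg/h

ethylbenzene out = ethylbenzene in = 688×0.350 + 2310×0.390 = 1141.7 kg/h.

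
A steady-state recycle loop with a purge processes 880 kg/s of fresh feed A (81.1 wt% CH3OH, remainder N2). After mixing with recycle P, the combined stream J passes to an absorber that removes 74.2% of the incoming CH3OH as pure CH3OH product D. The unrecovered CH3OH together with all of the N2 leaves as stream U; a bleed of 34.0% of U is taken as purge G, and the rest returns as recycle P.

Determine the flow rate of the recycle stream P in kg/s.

N2 enters only via A and leaves only via the purge: 880×0.189 = 0.340×(N2 in U), and the absorber passes all N2, so N2 in J = N2 in U = 489.18 kg/s.
CH3OH in J: m_A = 880×0.811 + (1−0.340)·(1−0.742)·m_A, so m_A = 713.68/0.8297 = 860.15 kg/s.
U = (1−0.742)×860.15 + 489.18 = 711.09 kg/s.
Recycle P = (1−0.340)×711.09 = 469.32 kg/s.

469.3 kg/s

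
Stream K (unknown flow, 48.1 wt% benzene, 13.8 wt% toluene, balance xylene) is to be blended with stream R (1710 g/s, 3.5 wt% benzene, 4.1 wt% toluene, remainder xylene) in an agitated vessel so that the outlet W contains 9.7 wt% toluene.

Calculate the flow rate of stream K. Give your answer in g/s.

2336 g/s

Let K be the unknown flow. Total out = 1710 + K.
toluene balance: 70.11 + 0.138·K = 0.097·(1710 + K)
(0.138 − 0.097)·K = 0.097×1710 − 70.11 = 95.76
K = 95.76 / 0.041 = 2335.6 g/s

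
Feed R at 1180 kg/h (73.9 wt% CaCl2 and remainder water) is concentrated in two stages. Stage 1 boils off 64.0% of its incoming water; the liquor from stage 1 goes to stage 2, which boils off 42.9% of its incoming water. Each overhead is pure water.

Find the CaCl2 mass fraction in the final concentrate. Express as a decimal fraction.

water in feed = 1180×0.261 = 307.98 kg/h.
After stage 1: water left = (1−0.640)×307.98 = 110.87; stream total = 982.89 kg/h.
After stage 2: water left = (1−0.429)×110.87 = 63.308; final concentrate = 935.33 kg/h.
CaCl2 fraction = 872.02/935.33 = 0.9323.

0.9323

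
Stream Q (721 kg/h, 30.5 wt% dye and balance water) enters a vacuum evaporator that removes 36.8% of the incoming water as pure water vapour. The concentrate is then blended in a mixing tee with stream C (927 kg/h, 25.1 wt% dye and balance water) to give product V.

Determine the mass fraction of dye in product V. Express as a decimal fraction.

Vapour removed = 0.368×0.695×721 = 184.4 kg/h; concentrate = 536.6 kg/h.
dye reaching the mixer = 219.91 (from concentrate) + 927×0.251 = 452.58 kg/h.
Product flow = 536.6 + 927 = 1463.6 kg/h; dye fraction = 0.309.

0.309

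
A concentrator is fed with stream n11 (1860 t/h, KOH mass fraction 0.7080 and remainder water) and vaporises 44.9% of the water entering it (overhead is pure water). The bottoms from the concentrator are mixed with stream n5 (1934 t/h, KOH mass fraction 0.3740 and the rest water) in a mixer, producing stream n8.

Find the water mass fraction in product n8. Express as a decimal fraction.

0.4253

Vapour removed = 0.449×0.292×1860 = 243.86 t/h; concentrate = 1616.1 t/h.
water reaching the mixer = 299.26 (from concentrate) + 1934×0.626 = 1509.9 t/h.
Product flow = 1616.1 + 1934 = 3550.1 t/h; water fraction = 0.4253.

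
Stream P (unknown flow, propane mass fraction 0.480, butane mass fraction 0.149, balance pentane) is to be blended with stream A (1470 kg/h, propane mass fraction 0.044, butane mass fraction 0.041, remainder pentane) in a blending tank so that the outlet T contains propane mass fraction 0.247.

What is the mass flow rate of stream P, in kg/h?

Let P be the unknown flow. Total out = 1470 + P.
propane balance: 64.68 + 0.480·P = 0.247·(1470 + P)
(0.480 − 0.247)·P = 0.247×1470 − 64.68 = 298.41
P = 298.41 / 0.233 = 1280.7 kg/h

1281 kg/h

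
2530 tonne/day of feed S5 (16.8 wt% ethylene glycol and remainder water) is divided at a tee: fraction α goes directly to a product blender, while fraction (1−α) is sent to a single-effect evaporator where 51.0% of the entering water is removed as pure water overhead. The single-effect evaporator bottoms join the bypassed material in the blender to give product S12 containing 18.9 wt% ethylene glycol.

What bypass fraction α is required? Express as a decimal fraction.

All 2530×0.168 = 425.04 tonne/day of ethylene glycol reaches S12, so S12 = 425.04/0.189 = 2248.9 tonne/day and vapour = 281.11 tonne/day.
The evaporator receives (1−α)·2530 of feed at 0.832 water and removes 0.510 of that water:
0.510×0.832×(1−α)×2530 = 281.11
(1−α) = 281.11/1073.5 = 0.2619;  α = 0.7381.

0.738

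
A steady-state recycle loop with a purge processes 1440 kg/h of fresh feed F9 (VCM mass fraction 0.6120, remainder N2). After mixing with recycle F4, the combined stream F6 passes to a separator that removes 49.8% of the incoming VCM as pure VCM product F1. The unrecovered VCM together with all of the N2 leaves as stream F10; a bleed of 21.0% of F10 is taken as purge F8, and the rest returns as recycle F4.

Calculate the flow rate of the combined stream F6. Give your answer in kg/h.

N2 enters only via F9 and leaves only via the purge: 1440×0.388 = 0.210×(N2 in F10), and the separator passes all N2, so N2 in F6 = N2 in F10 = 2660.6 kg/h.
VCM in F6: m_A = 1440×0.612 + (1−0.210)·(1−0.498)·m_A, so m_A = 881.28/0.6034 = 1460.5 kg/h.
F6 = 1460.5 + 2660.6 = 4121 kg/h.

4121 kg/h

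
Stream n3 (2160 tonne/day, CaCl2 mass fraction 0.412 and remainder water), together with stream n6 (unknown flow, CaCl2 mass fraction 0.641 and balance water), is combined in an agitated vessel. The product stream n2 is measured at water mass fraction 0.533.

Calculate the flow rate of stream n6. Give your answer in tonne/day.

682.8 tonne/day

Let n6 be the unknown flow. Total out = 2160 + n6.
water balance: 1270.1 + 0.359·n6 = 0.533·(2160 + n6)
(0.359 − 0.533)·n6 = 0.533×2160 − 1270.1 = -118.8
n6 = -118.8 / -0.174 = 682.76 tonne/day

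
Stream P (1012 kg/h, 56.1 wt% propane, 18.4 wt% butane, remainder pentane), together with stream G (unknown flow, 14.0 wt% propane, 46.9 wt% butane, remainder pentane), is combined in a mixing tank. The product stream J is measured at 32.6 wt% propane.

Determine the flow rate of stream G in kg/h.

1279 kg/h

Let G be the unknown flow. Total out = 1012 + G.
propane balance: 567.73 + 0.140·G = 0.326·(1012 + G)
(0.140 − 0.326)·G = 0.326×1012 − 567.73 = -237.82
G = -237.82 / -0.186 = 1278.6 kg/h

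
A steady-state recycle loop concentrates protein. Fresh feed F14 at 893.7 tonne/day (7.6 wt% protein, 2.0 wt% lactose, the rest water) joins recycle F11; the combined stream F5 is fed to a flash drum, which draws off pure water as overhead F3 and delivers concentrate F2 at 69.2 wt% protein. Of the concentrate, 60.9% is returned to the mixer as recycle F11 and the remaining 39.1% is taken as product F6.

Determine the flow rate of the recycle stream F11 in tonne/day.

Overall protein balance (none leaves overhead): protein in fresh feed = protein in product, i.e. 893.7×0.076 = (1−0.609)·F2·0.692.
F2 = 67.921/(0.692×0.391) = 251.03 tonne/day.
Recycle F11 = 0.609×251.03 = 152.88 tonne/day.

152.9 tonne/day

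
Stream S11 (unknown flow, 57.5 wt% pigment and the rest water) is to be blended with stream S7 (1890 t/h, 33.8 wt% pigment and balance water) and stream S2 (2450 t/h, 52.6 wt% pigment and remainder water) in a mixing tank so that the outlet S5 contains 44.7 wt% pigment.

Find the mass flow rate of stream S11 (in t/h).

Let S11 be the unknown flow. Total out = 4340 + S11.
pigment balance: 1927.5 + 0.575·S11 = 0.447·(4340 + S11)
(0.575 − 0.447)·S11 = 0.447×4340 − 1927.5 = 12.46
S11 = 12.46 / 0.128 = 97.344 t/h

97.34 t/h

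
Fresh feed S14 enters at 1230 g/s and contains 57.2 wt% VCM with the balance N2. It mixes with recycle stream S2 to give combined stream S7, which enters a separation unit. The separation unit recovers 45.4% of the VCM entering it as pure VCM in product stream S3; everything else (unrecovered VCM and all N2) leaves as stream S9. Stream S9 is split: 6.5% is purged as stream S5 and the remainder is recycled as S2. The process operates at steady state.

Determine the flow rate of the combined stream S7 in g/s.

9536 g/s

N2 enters only via S14 and leaves only via the purge: 1230×0.428 = 0.065×(N2 in S9), and the separation unit passes all N2, so N2 in S7 = N2 in S9 = 8099.1 g/s.
VCM in S7: m_A = 1230×0.572 + (1−0.065)·(1−0.454)·m_A, so m_A = 703.56/0.4895 = 1437.3 g/s.
S7 = 1437.3 + 8099.1 = 9536.4 g/s.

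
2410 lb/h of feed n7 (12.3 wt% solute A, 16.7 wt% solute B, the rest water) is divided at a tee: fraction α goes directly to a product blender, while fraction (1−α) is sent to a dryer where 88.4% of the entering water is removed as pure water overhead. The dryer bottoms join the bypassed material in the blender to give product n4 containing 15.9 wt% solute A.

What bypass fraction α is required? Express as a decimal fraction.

All 2410×0.123 = 296.43 lb/h of solute A reaches n4, so n4 = 296.43/0.159 = 1864.3 lb/h and vapour = 545.66 lb/h.
The evaporator receives (1−α)·2410 of feed at 0.710 water and removes 0.884 of that water:
0.884×0.710×(1−α)×2410 = 545.66
(1−α) = 545.66/1512.6 = 0.3607;  α = 0.6393.

0.639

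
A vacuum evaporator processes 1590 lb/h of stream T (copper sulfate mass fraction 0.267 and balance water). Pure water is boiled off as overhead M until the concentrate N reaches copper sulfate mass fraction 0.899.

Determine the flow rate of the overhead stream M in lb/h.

1118 lb/h

copper sulfate is conserved: 1590×0.267 = 424.53 lb/h all reports to the concentrate.
Concentrate = 424.53/(target fraction) = 472.22 lb/h.
Overhead = 1590 − 472.22 = 1117.8 lb/h.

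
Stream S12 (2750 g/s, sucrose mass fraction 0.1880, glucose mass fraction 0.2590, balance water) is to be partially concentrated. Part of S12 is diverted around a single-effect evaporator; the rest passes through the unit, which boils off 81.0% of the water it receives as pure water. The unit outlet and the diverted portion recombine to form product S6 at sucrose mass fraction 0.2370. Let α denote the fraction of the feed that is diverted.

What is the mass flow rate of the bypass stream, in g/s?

All 2750×0.188 = 517 g/s of sucrose reaches S6, so S6 = 517/0.237 = 2181.4 g/s and vapour = 568.57 g/s.
The evaporator receives (1−α)·2750 of feed at 0.553 water and removes 0.810 of that water:
0.810×0.553×(1−α)×2750 = 568.57
(1−α) = 568.57/1231.8 = 0.4616;  α = 0.5384.
Bypass flow = 0.5384×2750 = 1480.7 g/s.

1481 g/s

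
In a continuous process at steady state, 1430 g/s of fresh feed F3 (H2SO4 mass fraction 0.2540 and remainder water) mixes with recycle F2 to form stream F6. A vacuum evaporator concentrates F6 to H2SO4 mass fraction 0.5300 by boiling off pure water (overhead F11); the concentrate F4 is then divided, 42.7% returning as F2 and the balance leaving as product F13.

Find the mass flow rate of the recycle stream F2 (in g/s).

Overall H2SO4 balance (none leaves overhead): H2SO4 in fresh feed = H2SO4 in product, i.e. 1430×0.254 = (1−0.427)·F4·0.530.
F4 = 363.22/(0.530×0.573) = 1196 g/s.
Recycle F2 = 0.427×1196 = 510.7 g/s.

510.7 g/s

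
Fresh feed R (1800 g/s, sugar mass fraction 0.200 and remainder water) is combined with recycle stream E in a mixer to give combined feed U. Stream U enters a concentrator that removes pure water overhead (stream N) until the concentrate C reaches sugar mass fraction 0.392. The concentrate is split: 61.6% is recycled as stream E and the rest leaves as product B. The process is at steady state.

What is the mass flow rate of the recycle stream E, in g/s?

1473 g/s

Overall sugar balance (none leaves overhead): sugar in fresh feed = sugar in product, i.e. 1800×0.200 = (1−0.616)·C·0.392.
C = 360/(0.392×0.384) = 2391.6 g/s.
Recycle E = 0.616×2391.6 = 1473.2 g/s.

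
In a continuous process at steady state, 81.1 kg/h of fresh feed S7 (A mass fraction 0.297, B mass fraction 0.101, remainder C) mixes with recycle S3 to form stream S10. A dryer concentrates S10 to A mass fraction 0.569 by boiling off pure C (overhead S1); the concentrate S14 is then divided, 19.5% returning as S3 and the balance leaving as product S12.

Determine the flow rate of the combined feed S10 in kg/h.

Overall A balance (none leaves overhead): A in fresh feed = A in product, i.e. 81.1×0.297 = (1−0.195)·S14·0.569.
S14 = 24.087/(0.569×0.805) = 52.586 kg/h.
Recycle S3 = 0.195×52.586 = 10.254 kg/h.
Combined feed S10 = 81.1 + 10.254 = 91.354 kg/h.

91.35 kg/h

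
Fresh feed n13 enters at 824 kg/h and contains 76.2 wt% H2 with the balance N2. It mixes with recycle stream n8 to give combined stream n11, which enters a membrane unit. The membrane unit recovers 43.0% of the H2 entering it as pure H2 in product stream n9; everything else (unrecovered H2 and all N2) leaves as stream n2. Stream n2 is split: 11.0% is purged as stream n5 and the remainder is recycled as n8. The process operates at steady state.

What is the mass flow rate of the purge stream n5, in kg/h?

276 kg/h

N2 enters only via n13 and leaves only via the purge: 824×0.238 = 0.110×(N2 in n2), and the membrane unit passes all N2, so N2 in n11 = N2 in n2 = 1782.8 kg/h.
H2 in n11: m_A = 824×0.762 + (1−0.110)·(1−0.430)·m_A, so m_A = 627.89/0.4927 = 1274.4 kg/h.
n2 = (1−0.430)×1274.4 + 1782.8 = 2509.2 kg/h.
Purge n5 = 0.110×2509.2 = 276.02 kg/h.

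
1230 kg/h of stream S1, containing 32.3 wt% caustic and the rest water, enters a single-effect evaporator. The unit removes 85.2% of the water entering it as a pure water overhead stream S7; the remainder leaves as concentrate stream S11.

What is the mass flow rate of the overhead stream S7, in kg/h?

709.5 kg/h

water entering = 1230×0.677 = 832.71 kg/h; overhead removed = 0.852×832.71 = 709.47 kg/h.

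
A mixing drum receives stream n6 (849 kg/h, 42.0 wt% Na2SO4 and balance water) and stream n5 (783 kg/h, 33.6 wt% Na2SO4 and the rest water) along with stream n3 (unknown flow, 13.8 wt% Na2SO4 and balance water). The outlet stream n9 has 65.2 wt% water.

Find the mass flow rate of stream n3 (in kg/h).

246.3 kg/h

Let n3 be the unknown flow. Total out = 1632 + n3.
water balance: 1012.3 + 0.862·n3 = 0.652·(1632 + n3)
(0.862 − 0.652)·n3 = 0.652×1632 − 1012.3 = 51.732
n3 = 51.732 / 0.210 = 246.34 kg/h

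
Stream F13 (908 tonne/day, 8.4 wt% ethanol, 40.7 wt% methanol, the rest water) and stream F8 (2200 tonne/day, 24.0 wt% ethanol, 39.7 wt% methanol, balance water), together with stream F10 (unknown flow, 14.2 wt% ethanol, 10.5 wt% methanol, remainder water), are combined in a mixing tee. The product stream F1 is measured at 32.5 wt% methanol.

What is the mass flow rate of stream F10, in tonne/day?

Let F10 be the unknown flow. Total out = 3108 + F10.
methanol balance: 1243 + 0.105·F10 = 0.325·(3108 + F10)
(0.105 − 0.325)·F10 = 0.325×3108 − 1243 = -232.86
F10 = -232.86 / -0.220 = 1058.4 tonne/day

1058 tonne/day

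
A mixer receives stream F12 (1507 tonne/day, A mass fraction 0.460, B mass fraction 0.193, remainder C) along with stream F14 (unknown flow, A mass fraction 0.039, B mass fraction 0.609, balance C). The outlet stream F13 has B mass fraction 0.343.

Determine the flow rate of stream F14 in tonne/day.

849.8 tonne/day

Let F14 be the unknown flow. Total out = 1507 + F14.
B balance: 290.85 + 0.609·F14 = 0.343·(1507 + F14)
(0.609 − 0.343)·F14 = 0.343×1507 − 290.85 = 226.05
F14 = 226.05 / 0.266 = 849.81 tonne/day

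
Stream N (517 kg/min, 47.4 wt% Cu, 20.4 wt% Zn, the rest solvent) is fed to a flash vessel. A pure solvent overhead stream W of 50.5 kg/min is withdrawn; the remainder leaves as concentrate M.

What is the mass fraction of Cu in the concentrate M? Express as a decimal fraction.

0.525

Cu is not removed: 517×0.474 = 245.06 kg/min of Cu enters M.
Concentrate = 517 − 50.5 = 466.5 kg/min.
Mass fraction = 245.06/466.5 = 0.525.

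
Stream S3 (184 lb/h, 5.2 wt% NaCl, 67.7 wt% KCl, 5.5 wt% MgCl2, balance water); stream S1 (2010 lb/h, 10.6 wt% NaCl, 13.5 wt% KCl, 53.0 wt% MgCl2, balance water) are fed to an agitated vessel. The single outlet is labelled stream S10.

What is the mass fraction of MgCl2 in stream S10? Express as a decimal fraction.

Total flow out = 184 + 2010 = 2194 lb/h.
MgCl2 in = 184×0.055 + 2010×0.530 = 1075.4 lb/h.
MgCl2 mass fraction in S10 = 1075.4/2194 = 0.490.

0.490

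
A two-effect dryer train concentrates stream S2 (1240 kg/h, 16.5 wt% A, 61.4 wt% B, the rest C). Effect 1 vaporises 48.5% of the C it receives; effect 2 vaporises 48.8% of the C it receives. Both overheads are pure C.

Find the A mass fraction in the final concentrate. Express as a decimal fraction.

0.1971

C in feed = 1240×0.221 = 274.04 kg/h.
After stage 1: C left = (1−0.485)×274.04 = 141.13; stream total = 1107.1 kg/h.
After stage 2: C left = (1−0.488)×141.13 = 72.259; final concentrate = 1038.2 kg/h.
A fraction = 204.6/1038.2 = 0.1971.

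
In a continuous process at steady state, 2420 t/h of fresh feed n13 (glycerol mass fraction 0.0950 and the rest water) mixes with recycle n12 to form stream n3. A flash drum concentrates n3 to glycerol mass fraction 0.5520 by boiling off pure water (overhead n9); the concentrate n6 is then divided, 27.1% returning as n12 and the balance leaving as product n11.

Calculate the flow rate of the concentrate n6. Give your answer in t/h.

571.3 t/h

Overall glycerol balance (none leaves overhead): glycerol in fresh feed = glycerol in product, i.e. 2420×0.095 = (1−0.271)·n6·0.552.
n6 = 229.9/(0.552×0.729) = 571.31 t/h.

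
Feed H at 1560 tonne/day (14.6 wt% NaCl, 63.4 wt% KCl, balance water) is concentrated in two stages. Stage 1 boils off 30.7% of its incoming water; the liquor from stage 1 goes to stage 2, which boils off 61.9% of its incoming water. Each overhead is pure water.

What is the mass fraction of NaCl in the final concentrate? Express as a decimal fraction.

0.174

water in feed = 1560×0.220 = 343.2 tonne/day.
After stage 1: water left = (1−0.307)×343.2 = 237.84; stream total = 1454.6 tonne/day.
After stage 2: water left = (1−0.619)×237.84 = 90.616; final concentrate = 1307.4 tonne/day.
NaCl fraction = 227.76/1307.4 = 0.174.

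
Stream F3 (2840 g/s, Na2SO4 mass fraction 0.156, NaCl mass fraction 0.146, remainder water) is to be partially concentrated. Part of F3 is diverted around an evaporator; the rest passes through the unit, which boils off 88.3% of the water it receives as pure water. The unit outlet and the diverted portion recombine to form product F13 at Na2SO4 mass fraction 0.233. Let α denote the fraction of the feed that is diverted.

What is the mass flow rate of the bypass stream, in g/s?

All 2840×0.156 = 443.04 g/s of Na2SO4 reaches F13, so F13 = 443.04/0.233 = 1901.5 g/s and vapour = 938.54 g/s.
The evaporator receives (1−α)·2840 of feed at 0.698 water and removes 0.883 of that water:
0.883×0.698×(1−α)×2840 = 938.54
(1−α) = 938.54/1750.4 = 0.5362;  α = 0.4638.
Bypass flow = 0.4638×2840 = 1317.2 g/s.

1317 g/s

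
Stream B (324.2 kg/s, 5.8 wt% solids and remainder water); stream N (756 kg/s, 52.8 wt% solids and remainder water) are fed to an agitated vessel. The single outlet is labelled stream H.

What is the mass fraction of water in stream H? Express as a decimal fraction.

0.6131

Total flow out = 324.2 + 756 = 1080.2 kg/s.
water in = 324.2×0.942 + 756×0.472 = 662.23 kg/s.
water mass fraction in H = 662.23/1080.2 = 0.6131.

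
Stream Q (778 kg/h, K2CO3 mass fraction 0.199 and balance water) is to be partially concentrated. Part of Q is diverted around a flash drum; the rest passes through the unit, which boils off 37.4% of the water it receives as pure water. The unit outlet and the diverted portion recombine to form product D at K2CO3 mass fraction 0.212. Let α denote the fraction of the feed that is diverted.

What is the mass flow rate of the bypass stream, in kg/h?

All 778×0.199 = 154.82 kg/h of K2CO3 reaches D, so D = 154.82/0.212 = 730.29 kg/h and vapour = 47.708 kg/h.
The evaporator receives (1−α)·778 of feed at 0.801 water and removes 0.374 of that water:
0.374×0.801×(1−α)×778 = 47.708
(1−α) = 47.708/233.07 = 0.2047;  α = 0.7953.
Bypass flow = 0.7953×778 = 618.75 kg/h.

618.7 kg/h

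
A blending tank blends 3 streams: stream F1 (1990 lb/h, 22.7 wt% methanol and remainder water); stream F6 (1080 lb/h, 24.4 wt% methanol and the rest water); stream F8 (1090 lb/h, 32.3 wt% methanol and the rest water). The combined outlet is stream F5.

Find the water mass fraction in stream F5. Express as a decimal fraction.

Total flow out = 1990 + 1080 + 1090 = 4160 lb/h.
water in = 1990×0.773 + 1080×0.756 + 1090×0.677 = 3092.7 lb/h.
water mass fraction in F5 = 3092.7/4160 = 0.743.

0.743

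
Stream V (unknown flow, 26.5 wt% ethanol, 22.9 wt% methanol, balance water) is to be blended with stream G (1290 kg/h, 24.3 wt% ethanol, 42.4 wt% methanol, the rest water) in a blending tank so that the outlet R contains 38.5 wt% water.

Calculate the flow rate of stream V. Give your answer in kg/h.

Let V be the unknown flow. Total out = 1290 + V.
water balance: 429.57 + 0.506·V = 0.385·(1290 + V)
(0.506 − 0.385)·V = 0.385×1290 − 429.57 = 67.08
V = 67.08 / 0.121 = 554.38 kg/h

554.4 kg/h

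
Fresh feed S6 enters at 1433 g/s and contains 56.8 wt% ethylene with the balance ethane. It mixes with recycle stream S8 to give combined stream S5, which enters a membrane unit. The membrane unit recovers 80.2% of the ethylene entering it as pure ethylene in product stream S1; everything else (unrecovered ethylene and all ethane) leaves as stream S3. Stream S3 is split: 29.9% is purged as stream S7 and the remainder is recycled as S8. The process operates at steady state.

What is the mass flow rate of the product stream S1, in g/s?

758 g/s

ethylene in S5: m_A = 1433×0.568 + (1−0.299)·(1−0.802)·m_A, so m_A = 813.94/0.8612 = 945.13 g/s.
Product S1 = 0.802×945.13 = 757.99 g/s.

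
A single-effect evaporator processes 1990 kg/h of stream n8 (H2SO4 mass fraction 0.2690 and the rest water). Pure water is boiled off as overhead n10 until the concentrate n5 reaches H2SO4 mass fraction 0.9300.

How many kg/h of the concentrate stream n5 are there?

H2SO4 is conserved: 1990×0.269 = 535.31 kg/h all reports to the concentrate.
Concentrate = 535.31/(target fraction) = 575.6 kg/h.

575.6 kg/h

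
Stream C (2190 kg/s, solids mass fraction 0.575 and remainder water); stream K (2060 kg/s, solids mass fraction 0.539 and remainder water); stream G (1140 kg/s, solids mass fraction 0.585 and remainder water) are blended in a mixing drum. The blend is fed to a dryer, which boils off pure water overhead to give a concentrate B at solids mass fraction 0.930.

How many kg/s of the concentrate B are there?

3265 kg/s

solids entering = 2190×0.575 + 2060×0.539 + 1140×0.585 = 3036.5 kg/s.
All solids reports to B, so B = 3036.5/0.930 = 3265 kg/s.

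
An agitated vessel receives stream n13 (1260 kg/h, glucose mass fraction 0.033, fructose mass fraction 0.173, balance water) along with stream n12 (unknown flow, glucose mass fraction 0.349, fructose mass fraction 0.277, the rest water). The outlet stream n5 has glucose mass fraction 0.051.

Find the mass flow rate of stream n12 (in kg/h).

Let n12 be the unknown flow. Total out = 1260 + n12.
glucose balance: 41.58 + 0.349·n12 = 0.051·(1260 + n12)
(0.349 − 0.051)·n12 = 0.051×1260 − 41.58 = 22.68
n12 = 22.68 / 0.298 = 76.107 kg/h

76.11 kg/h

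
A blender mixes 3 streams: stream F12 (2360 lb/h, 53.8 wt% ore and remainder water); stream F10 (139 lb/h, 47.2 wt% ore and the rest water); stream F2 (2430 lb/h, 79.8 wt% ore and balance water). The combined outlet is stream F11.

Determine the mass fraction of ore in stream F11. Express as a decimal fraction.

0.664

Total flow out = 2360 + 139 + 2430 = 4929 lb/h.
ore in = 2360×0.538 + 139×0.472 + 2430×0.798 = 3274.4 lb/h.
ore mass fraction in F11 = 3274.4/4929 = 0.664.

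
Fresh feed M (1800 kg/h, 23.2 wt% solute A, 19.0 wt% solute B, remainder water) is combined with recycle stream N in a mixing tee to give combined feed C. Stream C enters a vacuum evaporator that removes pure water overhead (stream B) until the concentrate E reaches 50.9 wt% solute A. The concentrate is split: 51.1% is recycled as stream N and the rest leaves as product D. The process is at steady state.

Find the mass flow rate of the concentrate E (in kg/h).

1678 kg/h

Overall solute A balance (none leaves overhead): solute A in fresh feed = solute A in product, i.e. 1800×0.232 = (1−0.511)·E·0.509.
E = 417.6/(0.509×0.489) = 1677.8 kg/h.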